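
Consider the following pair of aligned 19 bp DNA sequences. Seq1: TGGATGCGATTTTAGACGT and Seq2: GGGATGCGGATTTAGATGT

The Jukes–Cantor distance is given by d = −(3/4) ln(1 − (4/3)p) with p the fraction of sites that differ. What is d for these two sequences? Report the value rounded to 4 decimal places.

0.2471

Mismatches occur at site 1 (T→G), site 9 (A→G), site 10 (T→A), site 17 (C→T).
p = 4/19 = 0.210526.
d = −0.75 · ln(1 − (4/3)·0.210526) = −0.75 · ln(0.719299) = −0.75 · (-0.329478) = 0.2471.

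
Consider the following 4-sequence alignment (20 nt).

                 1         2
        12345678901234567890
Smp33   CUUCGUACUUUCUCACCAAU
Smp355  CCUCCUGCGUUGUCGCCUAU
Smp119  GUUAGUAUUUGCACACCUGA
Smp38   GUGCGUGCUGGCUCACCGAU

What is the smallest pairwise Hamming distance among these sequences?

Pairwise Hamming distances:
  Smp33 vs Smp355: 7
  Smp33 vs Smp119: 8
  Smp33 vs Smp38: 6
  Smp355 vs Smp119: 13
  Smp355 vs Smp38: 10
  Smp119 vs Smp38: 9
The smallest is 6, between Smp33 and Smp38.

6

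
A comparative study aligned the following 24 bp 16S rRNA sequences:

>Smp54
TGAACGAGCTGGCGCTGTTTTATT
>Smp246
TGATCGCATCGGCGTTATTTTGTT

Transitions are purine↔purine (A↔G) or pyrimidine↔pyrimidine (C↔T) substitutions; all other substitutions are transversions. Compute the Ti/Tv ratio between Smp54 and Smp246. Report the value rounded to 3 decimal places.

The sequences differ at positions 4 (A/T, transversion), 7 (A/C, transversion), 8 (G/A, transition), 9 (C/T, transition), 10 (T/C, transition), 15 (C/T, transition), 17 (G/A, transition), 22 (A/G, transition).
Of the 8 differences, 6 transitions and 2 transversions, so Ti/Tv = 6/2 = 3.000.

3.000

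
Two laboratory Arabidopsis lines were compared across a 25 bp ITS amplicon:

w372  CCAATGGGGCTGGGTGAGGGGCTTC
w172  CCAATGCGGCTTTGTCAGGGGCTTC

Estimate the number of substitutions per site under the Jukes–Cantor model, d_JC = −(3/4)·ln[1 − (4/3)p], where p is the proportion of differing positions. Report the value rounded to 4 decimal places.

Differing sites — 7:G/C; 12:G/T; 13:G/T; 16:G/C.
p = 4/25 = 0.160000.
d = −0.75 · ln(1 − (4/3)·0.160000) = −0.75 · ln(0.786667) = −0.75 · (-0.239950) = 0.1800.

0.1800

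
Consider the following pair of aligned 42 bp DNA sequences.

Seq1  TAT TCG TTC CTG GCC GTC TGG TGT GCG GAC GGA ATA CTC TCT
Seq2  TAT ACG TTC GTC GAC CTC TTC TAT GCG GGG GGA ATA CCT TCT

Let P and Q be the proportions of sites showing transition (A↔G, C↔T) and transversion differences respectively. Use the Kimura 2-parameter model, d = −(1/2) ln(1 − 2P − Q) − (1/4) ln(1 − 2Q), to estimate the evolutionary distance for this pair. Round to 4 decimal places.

The sequences differ at positions 4 (T/A, transversion), 10 (C/G, transversion), 12 (G/C, transversion), 14 (C/A, transversion), 16 (G/C, transversion), 20 (G/T, transversion), 21 (G/C, transversion), 23 (G/A, transition), 29 (A/G, transition), 30 (C/G, transversion), 38 (T/C, transition), 39 (C/T, transition).
Of the 12 differences, 4 transitions and 8 transversions over 42 sites: P = 4/42 = 0.095238, Q = 8/42 = 0.190476.
d = −0.5·ln(0.619048) − 0.25·ln(0.619048) = −0.5·(-0.479572) − 0.25·(-0.479572) = 0.3597.

0.3597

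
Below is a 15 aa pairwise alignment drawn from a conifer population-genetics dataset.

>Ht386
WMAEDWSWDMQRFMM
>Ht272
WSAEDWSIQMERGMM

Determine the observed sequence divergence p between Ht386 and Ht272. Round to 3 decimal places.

0.333

The sequences differ at positions 2 (M/S), 8 (W/I), 9 (D/Q), 11 (Q/E), 13 (F/G).
There are 5 differences over 15 sites, so p = 5/15 = 0.333.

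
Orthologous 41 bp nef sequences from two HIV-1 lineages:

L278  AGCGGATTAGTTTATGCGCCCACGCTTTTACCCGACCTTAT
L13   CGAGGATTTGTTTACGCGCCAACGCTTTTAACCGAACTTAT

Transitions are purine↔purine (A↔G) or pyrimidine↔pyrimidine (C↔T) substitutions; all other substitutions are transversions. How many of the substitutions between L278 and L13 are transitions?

Mismatches occur at site 1 (A/C, transversion), site 3 (C/A, transversion), site 9 (A/T, transversion), site 15 (T/C, transition), site 21 (C/A, transversion), site 31 (C/A, transversion), site 36 (C/A, transversion).
Of the 7 differences, 1 transition and 6 transversions, so the answer is 1.

1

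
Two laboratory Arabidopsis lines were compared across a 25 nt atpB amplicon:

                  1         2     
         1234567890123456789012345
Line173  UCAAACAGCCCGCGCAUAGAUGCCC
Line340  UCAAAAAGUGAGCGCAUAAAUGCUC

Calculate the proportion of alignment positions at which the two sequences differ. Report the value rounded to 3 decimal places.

0.240

Differing sites — 6:C/A; 9:C/U; 10:C/G; 11:C/A; 19:G/A; 24:C/U.
There are 6 differences over 25 sites, so p = 6/25 = 0.240.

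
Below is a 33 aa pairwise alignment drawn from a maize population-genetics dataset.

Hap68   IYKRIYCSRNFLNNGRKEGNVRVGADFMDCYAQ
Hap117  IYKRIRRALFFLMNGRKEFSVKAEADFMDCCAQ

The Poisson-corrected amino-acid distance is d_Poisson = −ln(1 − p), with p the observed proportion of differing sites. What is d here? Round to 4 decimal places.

Differing sites — 6:Y/R; 7:C/R; 8:S/A; 9:R/L; 10:N/F; 13:N/M; 19:G/F; 20:N/S; 22:R/K; 23:V/A; 24:G/E; 31:Y/C.
p = 12/33 = 0.363636.
d = −ln(1 − 0.363636) = −ln(0.636364) = 0.4520.

0.4520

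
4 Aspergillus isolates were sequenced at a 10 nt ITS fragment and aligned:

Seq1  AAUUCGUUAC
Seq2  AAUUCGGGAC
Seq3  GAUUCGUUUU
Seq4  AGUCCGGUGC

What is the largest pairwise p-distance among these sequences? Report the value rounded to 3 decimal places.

0.600

Pairwise Hamming distances:
  Seq1 vs Seq2: 2
  Seq1 vs Seq3: 3
  Seq1 vs Seq4: 4
  Seq2 vs Seq3: 5
  Seq2 vs Seq4: 4
  Seq3 vs Seq4: 6
The largest is 6 mismatches, between Seq3 and Seq4; p = 6/10 = 0.600.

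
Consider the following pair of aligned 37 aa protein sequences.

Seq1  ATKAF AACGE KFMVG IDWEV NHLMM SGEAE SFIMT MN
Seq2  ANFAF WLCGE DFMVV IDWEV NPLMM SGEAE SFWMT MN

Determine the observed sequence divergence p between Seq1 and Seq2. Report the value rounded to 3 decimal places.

0.216

Mismatches occur at site 2 (T→N), site 3 (K→F), site 6 (A→W), site 7 (A→L), site 11 (K→D), site 15 (G→V), site 22 (H→P), site 33 (I→W).
There are 8 differences over 37 sites, so p = 8/37 = 0.216.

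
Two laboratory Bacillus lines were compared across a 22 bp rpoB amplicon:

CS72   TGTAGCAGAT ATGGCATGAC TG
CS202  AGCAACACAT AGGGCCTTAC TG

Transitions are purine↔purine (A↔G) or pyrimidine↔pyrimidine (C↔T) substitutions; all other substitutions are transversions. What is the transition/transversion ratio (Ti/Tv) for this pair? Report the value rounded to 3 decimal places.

0.400

Mismatches occur at site 1 (T→A, transversion), site 3 (T→C, transition), site 5 (G→A, transition), site 8 (G→C, transversion), site 12 (T→G, transversion), site 16 (A→C, transversion), site 18 (G→T, transversion).
Of the 7 differences, 2 transitions and 5 transversions, so Ti/Tv = 2/5 = 0.400.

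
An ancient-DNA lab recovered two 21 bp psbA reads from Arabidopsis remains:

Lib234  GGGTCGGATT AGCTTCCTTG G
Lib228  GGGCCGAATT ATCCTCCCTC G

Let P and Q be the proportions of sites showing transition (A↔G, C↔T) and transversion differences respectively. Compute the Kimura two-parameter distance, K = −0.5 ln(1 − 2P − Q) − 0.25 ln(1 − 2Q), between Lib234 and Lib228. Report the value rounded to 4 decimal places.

0.3761

Mismatches occur at site 4 (T↔C, transition), site 7 (G↔A, transition), site 12 (G↔T, transversion), site 14 (T↔C, transition), site 18 (T↔C, transition), site 20 (G↔C, transversion).
Of the 6 differences, 4 transitions and 2 transversions over 21 sites: P = 4/21 = 0.190476, Q = 2/21 = 0.095238.
d = −0.5·ln(0.523810) − 0.25·ln(0.809524) = −0.5·(-0.646626) − 0.25·(-0.211309) = 0.3761.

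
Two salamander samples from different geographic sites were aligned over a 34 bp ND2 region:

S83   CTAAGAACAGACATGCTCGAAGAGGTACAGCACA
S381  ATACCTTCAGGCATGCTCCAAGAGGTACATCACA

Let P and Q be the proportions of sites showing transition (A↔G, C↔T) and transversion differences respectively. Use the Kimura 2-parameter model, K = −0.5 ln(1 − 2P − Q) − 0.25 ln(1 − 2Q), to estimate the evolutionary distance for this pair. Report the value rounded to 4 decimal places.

Mismatches occur at site 1 (C→A, transversion), site 4 (A→C, transversion), site 5 (G→C, transversion), site 6 (A→T, transversion), site 7 (A→T, transversion), site 11 (A→G, transition), site 19 (G→C, transversion), site 30 (G→T, transversion).
Of the 8 differences, 1 transition and 7 transversions over 34 sites: P = 1/34 = 0.029412, Q = 7/34 = 0.205882.
d = −0.5·ln(0.735294) − 0.25·ln(0.588236) = −0.5·(-0.307485) − 0.25·(-0.530627) = 0.2864.

0.2864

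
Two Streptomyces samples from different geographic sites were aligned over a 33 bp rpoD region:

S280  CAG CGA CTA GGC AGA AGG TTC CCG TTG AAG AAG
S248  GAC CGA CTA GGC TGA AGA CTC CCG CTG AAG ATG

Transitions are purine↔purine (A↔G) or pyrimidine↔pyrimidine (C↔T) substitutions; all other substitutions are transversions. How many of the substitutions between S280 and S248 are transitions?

Mismatches occur at site 1 (C↔G, transversion), site 3 (G↔C, transversion), site 13 (A↔T, transversion), site 18 (G↔A, transition), site 19 (T↔C, transition), site 25 (T↔C, transition), site 32 (A↔T, transversion).
Of the 7 differences, 3 transitions and 4 transversions, so the answer is 3.

3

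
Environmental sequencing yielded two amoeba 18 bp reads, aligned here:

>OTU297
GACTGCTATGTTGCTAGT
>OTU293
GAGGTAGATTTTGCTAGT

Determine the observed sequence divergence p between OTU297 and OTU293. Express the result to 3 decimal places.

Mismatches occur at site 3 (C→G), site 4 (T→G), site 5 (G→T), site 6 (C→A), site 7 (T→G), site 10 (G→T).
There are 6 differences over 18 sites, so p = 6/18 = 0.333.

0.333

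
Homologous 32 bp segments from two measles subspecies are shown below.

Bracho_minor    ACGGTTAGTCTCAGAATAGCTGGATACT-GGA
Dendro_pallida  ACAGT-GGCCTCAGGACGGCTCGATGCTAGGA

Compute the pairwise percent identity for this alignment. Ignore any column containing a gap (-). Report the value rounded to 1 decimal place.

Excluding the 2 gap columns leaves 30 comparable sites.
The sequences differ at positions 3 (G/A), 7 (A/G), 9 (T/C), 15 (A/G), 17 (T/C), 18 (A/G), 22 (G/C), 26 (A/G).
22 of the 30 comparable sites match, so the percent identity is 22/30 × 100 = 73.3%.

73.3%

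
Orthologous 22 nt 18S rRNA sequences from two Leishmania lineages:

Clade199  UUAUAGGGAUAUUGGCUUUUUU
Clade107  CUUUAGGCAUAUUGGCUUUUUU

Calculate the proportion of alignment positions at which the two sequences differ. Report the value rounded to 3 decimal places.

The sequences differ at positions 1 (U/C), 3 (A/U), 8 (G/C).
There are 3 differences over 22 sites, so p = 3/22 = 0.136.

0.136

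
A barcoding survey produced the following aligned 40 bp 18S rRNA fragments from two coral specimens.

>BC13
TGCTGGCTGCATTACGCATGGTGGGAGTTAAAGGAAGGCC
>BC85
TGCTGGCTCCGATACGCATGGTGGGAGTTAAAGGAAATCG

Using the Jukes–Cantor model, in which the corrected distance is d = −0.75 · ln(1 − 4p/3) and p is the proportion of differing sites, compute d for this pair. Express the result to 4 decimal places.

Mismatches occur at site 9 (G/C), site 11 (A/G), site 12 (T/A), site 37 (G/A), site 38 (G/T), site 40 (C/G).
p = 6/40 = 0.150000.
d = −0.75 · ln(1 − (4/3)·0.150000) = −0.75 · ln(0.800000) = −0.75 · (-0.223144) = 0.1674.

0.1674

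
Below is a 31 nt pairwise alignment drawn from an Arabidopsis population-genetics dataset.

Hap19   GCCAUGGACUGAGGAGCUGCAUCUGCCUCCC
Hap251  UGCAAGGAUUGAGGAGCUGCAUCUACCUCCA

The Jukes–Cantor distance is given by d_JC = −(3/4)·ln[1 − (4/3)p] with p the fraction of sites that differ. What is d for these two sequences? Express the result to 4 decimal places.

Mismatches occur at site 1 (G→U), site 2 (C→G), site 5 (U→A), site 9 (C→U), site 25 (G→A), site 31 (C→A).
p = 6/31 = 0.193548.
d = −0.75 · ln(1 − (4/3)·0.193548) = −0.75 · ln(0.741936) = −0.75 · (-0.298492) = 0.2239.

0.2239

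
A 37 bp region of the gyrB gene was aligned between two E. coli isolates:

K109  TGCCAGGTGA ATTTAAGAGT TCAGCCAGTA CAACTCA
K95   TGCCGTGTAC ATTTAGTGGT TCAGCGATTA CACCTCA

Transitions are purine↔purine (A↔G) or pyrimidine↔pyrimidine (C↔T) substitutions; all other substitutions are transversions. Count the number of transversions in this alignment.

The sequences differ at positions 5 (A/G, transition), 6 (G/T, transversion), 9 (G/A, transition), 10 (A/C, transversion), 16 (A/G, transition), 17 (G/T, transversion), 18 (A/G, transition), 26 (C/G, transversion), 28 (G/T, transversion), 33 (A/C, transversion).
Of the 10 differences, 4 transitions and 6 transversions, so the answer is 6.

6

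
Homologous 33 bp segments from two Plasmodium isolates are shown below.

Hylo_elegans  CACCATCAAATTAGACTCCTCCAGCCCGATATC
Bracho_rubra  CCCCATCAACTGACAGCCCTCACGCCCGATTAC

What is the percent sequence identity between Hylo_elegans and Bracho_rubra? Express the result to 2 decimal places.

69.70%

Differing sites — 2:A/C; 10:A/C; 12:T/G; 14:G/C; 16:C/G; 17:T/C; 22:C/A; 23:A/C; 31:A/T; 32:T/A.
23 of the 33 sites match, so the percent identity is 23/33 × 100 = 69.70%.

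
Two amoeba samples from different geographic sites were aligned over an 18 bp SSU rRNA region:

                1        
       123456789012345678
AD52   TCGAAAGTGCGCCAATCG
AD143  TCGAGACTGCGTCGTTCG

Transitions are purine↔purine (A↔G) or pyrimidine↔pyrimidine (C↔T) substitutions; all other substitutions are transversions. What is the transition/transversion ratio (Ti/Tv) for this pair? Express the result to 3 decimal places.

Differing sites — 5:A/G (Ti); 7:G/C (Tv); 12:C/T (Ti); 14:A/G (Ti); 15:A/T (Tv).
Of the 5 differences, 3 transitions and 2 transversions, so Ti/Tv = 3/2 = 1.500.

1.500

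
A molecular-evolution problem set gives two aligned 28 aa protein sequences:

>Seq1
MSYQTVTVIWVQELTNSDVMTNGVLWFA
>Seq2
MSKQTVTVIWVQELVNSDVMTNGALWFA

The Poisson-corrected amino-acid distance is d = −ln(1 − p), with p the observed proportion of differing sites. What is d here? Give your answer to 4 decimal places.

Differing sites — 3:Y/K; 15:T/V; 24:V/A.
p = 3/28 = 0.107143.
d = −ln(1 − 0.107143) = −ln(0.892857) = 0.1133.

0.1133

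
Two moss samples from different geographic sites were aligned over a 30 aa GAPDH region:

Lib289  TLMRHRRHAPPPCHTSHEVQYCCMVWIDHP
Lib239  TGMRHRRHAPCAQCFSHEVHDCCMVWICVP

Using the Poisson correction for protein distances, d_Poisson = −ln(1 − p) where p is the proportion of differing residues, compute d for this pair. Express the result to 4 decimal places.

Differing sites — 2:L/G; 11:P/C; 12:P/A; 13:C/Q; 14:H/C; 15:T/F; 20:Q/H; 21:Y/D; 28:D/C; 29:H/V.
p = 10/30 = 0.333333.
d = −ln(1 − 0.333333) = −ln(0.666667) = 0.4055.

0.4055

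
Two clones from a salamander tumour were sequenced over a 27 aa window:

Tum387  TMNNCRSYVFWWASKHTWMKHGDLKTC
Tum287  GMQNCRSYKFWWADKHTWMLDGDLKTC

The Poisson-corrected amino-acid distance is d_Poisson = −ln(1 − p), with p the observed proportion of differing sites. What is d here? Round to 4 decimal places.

0.2513

Mismatches occur at site 1 (T↔G), site 3 (N↔Q), site 9 (V↔K), site 14 (S↔D), site 20 (K↔L), site 21 (H↔D).
p = 6/27 = 0.222222.
d = −ln(1 − 0.222222) = −ln(0.777778) = 0.2513.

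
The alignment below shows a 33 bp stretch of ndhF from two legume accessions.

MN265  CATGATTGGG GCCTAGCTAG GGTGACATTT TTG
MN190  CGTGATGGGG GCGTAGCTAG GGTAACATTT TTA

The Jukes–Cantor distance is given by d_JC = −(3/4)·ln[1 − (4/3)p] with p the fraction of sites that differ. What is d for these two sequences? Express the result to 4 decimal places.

Mismatches occur at site 2 (A→G), site 7 (T→G), site 13 (C→G), site 24 (G→A), site 33 (G→A).
p = 5/33 = 0.151515.
d = −0.75 · ln(1 − (4/3)·0.151515) = −0.75 · ln(0.797980) = −0.75 · (-0.225672) = 0.1693.

0.1693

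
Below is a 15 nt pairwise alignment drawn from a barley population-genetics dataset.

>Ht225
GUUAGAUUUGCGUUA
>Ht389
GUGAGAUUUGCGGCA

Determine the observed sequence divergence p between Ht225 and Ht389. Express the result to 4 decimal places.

0.2000

The sequences differ at positions 3 (U/G), 13 (U/G), 14 (U/C).
There are 3 differences over 15 sites, so p = 3/15 = 0.2000.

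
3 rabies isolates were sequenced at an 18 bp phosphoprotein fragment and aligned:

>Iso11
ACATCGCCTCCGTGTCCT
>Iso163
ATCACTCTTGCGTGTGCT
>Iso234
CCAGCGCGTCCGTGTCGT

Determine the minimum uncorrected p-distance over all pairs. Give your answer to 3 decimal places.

0.222

Pairwise Hamming distances:
  Iso11 vs Iso163: 7
  Iso11 vs Iso234: 4
  Iso163 vs Iso234: 9
The smallest is 4 mismatches, between Iso11 and Iso234; p = 4/18 = 0.222.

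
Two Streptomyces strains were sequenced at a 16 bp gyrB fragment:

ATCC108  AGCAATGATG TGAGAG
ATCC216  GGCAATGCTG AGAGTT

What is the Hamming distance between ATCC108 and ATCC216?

5

The sequences differ at positions 1 (A/G), 8 (A/C), 11 (T/A), 15 (A/T), 16 (G/T).
That gives 5 mismatches out of 16 aligned sites, so the Hamming distance is 5.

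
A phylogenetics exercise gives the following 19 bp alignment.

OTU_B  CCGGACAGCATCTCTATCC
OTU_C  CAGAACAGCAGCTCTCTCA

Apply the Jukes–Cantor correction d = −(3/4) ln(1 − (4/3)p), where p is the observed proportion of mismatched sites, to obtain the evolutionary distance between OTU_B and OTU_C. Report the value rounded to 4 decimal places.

0.3241

The sequences differ at positions 2 (C/A), 4 (G/A), 11 (T/G), 16 (A/C), 19 (C/A).
p = 5/19 = 0.263158.
d = −0.75 · ln(1 − (4/3)·0.263158) = −0.75 · ln(0.649123) = −0.75 · (-0.432133) = 0.3241.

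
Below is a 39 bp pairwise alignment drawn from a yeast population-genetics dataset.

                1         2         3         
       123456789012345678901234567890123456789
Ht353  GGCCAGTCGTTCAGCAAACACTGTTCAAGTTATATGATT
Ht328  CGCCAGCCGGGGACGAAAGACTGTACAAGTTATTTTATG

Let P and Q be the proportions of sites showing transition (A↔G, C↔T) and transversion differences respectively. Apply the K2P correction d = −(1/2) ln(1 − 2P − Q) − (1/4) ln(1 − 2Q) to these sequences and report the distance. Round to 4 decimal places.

0.4103

Mismatches occur at site 1 (G/C, transversion), site 7 (T/C, transition), site 10 (T/G, transversion), site 11 (T/G, transversion), site 12 (C/G, transversion), site 14 (G/C, transversion), site 15 (C/G, transversion), site 19 (C/G, transversion), site 25 (T/A, transversion), site 34 (A/T, transversion), site 36 (G/T, transversion), site 39 (T/G, transversion).
Of the 12 differences, 1 transition and 11 transversions over 39 sites: P = 1/39 = 0.025641, Q = 11/39 = 0.282051.
d = −0.5·ln(0.666667) − 0.25·ln(0.435898) = −0.5·(-0.405465) − 0.25·(-0.830347) = 0.4103.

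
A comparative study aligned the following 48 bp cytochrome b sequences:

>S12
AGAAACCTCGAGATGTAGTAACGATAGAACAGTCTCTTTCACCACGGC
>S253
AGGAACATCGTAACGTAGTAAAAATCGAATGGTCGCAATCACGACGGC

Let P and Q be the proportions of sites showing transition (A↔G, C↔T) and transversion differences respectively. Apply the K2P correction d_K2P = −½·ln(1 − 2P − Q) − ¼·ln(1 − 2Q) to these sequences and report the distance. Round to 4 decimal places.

Differing sites — 3:A/G (Ti); 7:C/A (Tv); 11:A/T (Tv); 12:G/A (Ti); 14:T/C (Ti); 22:C/A (Tv); 23:G/A (Ti); 26:A/C (Tv); 30:C/T (Ti); 31:A/G (Ti); 35:T/G (Tv); 37:T/A (Tv); 38:T/A (Tv); 43:C/G (Tv).
Of the 14 differences, 6 transitions and 8 transversions over 48 sites: P = 6/48 = 0.125000, Q = 8/48 = 0.166667.
d = −0.5·ln(0.583333) − 0.25·ln(0.666666) = −0.5·(-0.538997) − 0.25·(-0.405466) = 0.3709.

0.3709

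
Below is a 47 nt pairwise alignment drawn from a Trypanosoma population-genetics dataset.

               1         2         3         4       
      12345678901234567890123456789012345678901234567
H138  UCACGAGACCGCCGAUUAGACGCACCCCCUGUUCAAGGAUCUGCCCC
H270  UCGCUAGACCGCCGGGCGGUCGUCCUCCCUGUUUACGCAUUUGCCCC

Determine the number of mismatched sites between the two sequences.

14

Differing sites — 3:A/G; 5:G/U; 15:A/G; 16:U/G; 17:U/C; 18:A/G; 20:A/U; 23:C/U; 24:A/C; 26:C/U; 34:C/U; 36:A/C; 38:G/C; 41:C/U.
That gives 14 mismatches out of 47 aligned sites, so the Hamming distance is 14.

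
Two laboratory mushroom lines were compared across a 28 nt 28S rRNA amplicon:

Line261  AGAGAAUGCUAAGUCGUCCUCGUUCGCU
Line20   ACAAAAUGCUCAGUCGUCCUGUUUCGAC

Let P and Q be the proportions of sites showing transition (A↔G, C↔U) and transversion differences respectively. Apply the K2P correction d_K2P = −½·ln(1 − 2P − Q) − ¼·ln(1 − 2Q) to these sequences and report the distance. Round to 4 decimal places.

0.3043

Mismatches occur at site 2 (G→C, transversion), site 4 (G→A, transition), site 11 (A→C, transversion), site 21 (C→G, transversion), site 22 (G→U, transversion), site 27 (C→A, transversion), site 28 (U→C, transition).
Of the 7 differences, 2 transitions and 5 transversions over 28 sites: P = 2/28 = 0.071429, Q = 5/28 = 0.178571.
d = −0.5·ln(0.678571) − 0.25·ln(0.642858) = −0.5·(-0.387766) − 0.25·(-0.441831) = 0.3043.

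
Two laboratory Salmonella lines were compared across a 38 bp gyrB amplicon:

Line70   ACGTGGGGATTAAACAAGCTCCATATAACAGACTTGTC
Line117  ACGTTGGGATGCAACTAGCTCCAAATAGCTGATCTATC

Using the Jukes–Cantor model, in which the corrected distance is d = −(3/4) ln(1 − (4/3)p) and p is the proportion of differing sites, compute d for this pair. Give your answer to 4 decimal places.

Mismatches occur at site 5 (G/T), site 11 (T/G), site 12 (A/C), site 16 (A/T), site 24 (T/A), site 28 (A/G), site 30 (A/T), site 33 (C/T), site 34 (T/C), site 36 (G/A).
p = 10/38 = 0.263158.
d = −0.75 · ln(1 − (4/3)·0.263158) = −0.75 · ln(0.649123) = −0.75 · (-0.432133) = 0.3241.

0.3241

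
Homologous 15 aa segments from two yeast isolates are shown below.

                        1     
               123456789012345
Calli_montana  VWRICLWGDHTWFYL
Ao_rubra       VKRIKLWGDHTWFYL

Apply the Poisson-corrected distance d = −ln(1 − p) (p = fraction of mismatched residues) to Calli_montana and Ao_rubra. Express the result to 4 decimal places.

The sequences differ at positions 2 (W/K), 5 (C/K).
p = 2/15 = 0.133333.
d = −ln(1 − 0.133333) = −ln(0.866667) = 0.1431.

0.1431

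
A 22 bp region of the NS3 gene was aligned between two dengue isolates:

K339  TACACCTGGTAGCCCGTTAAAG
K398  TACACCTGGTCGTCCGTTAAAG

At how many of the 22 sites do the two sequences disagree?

The sequences differ at positions 11 (A/C), 13 (C/T).
That gives 2 mismatches out of 22 aligned sites, so the Hamming distance is 2.

2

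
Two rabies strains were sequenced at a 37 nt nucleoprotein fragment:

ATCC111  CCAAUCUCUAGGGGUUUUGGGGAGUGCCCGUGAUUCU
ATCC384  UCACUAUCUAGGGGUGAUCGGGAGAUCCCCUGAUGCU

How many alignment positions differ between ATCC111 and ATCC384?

10

The sequences differ at positions 1 (C/U), 4 (A/C), 6 (C/A), 16 (U/G), 17 (U/A), 19 (G/C), 25 (U/A), 26 (G/U), 30 (G/C), 35 (U/G).
That gives 10 mismatches out of 37 aligned sites, so the Hamming distance is 10.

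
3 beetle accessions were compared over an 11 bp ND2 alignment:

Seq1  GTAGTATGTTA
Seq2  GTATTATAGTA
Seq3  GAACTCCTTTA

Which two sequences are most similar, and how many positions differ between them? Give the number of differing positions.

Pairwise Hamming distances:
  Seq1 vs Seq2: 3
  Seq1 vs Seq3: 5
  Seq2 vs Seq3: 6
The smallest is 3, between Seq1 and Seq2.

3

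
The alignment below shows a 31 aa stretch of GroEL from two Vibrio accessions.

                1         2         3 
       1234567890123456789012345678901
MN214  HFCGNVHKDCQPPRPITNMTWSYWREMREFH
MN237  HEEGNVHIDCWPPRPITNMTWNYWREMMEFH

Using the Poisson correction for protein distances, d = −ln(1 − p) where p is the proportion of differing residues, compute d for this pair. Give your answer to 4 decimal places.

The sequences differ at positions 2 (F/E), 3 (C/E), 8 (K/I), 11 (Q/W), 22 (S/N), 28 (R/M).
p = 6/31 = 0.193548.
d = −ln(1 − 0.193548) = −ln(0.806452) = 0.2151.

0.2151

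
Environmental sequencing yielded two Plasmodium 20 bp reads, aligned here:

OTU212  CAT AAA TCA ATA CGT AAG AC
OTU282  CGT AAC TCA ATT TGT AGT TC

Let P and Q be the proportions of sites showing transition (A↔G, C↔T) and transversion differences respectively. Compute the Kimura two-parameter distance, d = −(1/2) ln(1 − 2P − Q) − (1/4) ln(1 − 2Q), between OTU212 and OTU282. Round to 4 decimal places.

The sequences differ at positions 2 (A/G, transition), 6 (A/C, transversion), 12 (A/T, transversion), 13 (C/T, transition), 17 (A/G, transition), 18 (G/T, transversion), 19 (A/T, transversion).
Of the 7 differences, 3 transitions and 4 transversions over 20 sites: P = 3/20 = 0.150000, Q = 4/20 = 0.200000.
d = −0.5·ln(0.500000) − 0.25·ln(0.600000) = −0.5·(-0.693147) − 0.25·(-0.510826) = 0.4743.

0.4743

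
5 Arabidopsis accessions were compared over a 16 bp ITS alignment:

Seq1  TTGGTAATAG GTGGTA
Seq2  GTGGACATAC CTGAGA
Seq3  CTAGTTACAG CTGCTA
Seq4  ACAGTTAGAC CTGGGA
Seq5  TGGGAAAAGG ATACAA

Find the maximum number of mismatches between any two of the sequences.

12

Pairwise Hamming distances:
  Seq1 vs Seq2: 7
  Seq1 vs Seq3: 6
  Seq1 vs Seq4: 8
  Seq1 vs Seq5: 8
  Seq2 vs Seq3: 8
  Seq2 vs Seq4: 7
  Seq2 vs Seq5: 10
  Seq3 vs Seq4: 6
  Seq3 vs Seq5: 10
  Seq4 vs Seq5: 12
The largest is 12, between Seq4 and Seq5.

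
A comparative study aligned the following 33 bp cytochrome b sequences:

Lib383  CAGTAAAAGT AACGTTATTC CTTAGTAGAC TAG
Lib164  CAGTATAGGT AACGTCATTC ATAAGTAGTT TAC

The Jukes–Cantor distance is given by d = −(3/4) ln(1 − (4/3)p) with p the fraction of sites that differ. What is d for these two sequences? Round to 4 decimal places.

Mismatches occur at site 6 (A/T), site 8 (A/G), site 16 (T/C), site 21 (C/A), site 23 (T/A), site 29 (A/T), site 30 (C/T), site 33 (G/C).
p = 8/33 = 0.242424.
d = −0.75 · ln(1 − (4/3)·0.242424) = −0.75 · ln(0.676768) = −0.75 · (-0.390427) = 0.2928.

0.2928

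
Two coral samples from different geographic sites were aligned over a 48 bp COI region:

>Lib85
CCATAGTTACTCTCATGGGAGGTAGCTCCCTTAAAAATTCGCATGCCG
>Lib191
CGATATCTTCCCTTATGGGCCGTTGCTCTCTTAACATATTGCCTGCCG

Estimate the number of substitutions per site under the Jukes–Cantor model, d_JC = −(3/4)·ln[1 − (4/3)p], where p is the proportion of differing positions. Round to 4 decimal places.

0.4042

The sequences differ at positions 2 (C/G), 6 (G/T), 7 (T/C), 9 (A/T), 11 (T/C), 14 (C/T), 20 (A/C), 21 (G/C), 24 (A/T), 29 (C/T), 35 (A/C), 37 (A/T), 38 (T/A), 40 (C/T), 43 (A/C).
p = 15/48 = 0.312500.
d = −0.75 · ln(1 − (4/3)·0.312500) = −0.75 · ln(0.583333) = −0.75 · (-0.538997) = 0.4042.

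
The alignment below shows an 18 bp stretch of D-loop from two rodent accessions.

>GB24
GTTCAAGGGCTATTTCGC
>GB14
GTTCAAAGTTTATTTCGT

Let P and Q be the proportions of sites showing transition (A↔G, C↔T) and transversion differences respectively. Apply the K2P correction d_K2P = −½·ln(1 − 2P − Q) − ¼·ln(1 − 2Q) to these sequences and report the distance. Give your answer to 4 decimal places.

0.2757

Differing sites — 7:G/A (Ti); 9:G/T (Tv); 10:C/T (Ti); 18:C/T (Ti).
Of the 4 differences, 3 transitions and 1 transversion over 18 sites: P = 3/18 = 0.166667, Q = 1/18 = 0.055556.
d = −0.5·ln(0.611110) − 0.25·ln(0.888888) = −0.5·(-0.492478) − 0.25·(-0.117784) = 0.2757.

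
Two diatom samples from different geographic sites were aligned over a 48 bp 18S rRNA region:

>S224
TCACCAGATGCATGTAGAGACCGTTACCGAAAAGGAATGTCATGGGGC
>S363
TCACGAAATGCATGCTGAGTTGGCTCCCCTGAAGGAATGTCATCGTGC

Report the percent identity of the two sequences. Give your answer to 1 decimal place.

70.8%

The sequences differ at positions 5 (C/G), 7 (G/A), 15 (T/C), 16 (A/T), 20 (A/T), 21 (C/T), 22 (C/G), 24 (T/C), 26 (A/C), 29 (G/C), 30 (A/T), 31 (A/G), 44 (G/C), 46 (G/T).
34 of the 48 sites match, so the percent identity is 34/48 × 100 = 70.8%.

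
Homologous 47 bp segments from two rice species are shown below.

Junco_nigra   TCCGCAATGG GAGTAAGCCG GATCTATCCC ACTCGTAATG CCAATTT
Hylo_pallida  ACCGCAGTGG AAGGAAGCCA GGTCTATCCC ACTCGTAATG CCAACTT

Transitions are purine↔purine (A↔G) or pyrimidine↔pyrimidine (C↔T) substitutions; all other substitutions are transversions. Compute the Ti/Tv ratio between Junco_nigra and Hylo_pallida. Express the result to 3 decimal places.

Mismatches occur at site 1 (T→A, transversion), site 7 (A→G, transition), site 11 (G→A, transition), site 14 (T→G, transversion), site 20 (G→A, transition), site 22 (A→G, transition), site 45 (T→C, transition).
Of the 7 differences, 5 transitions and 2 transversions, so Ti/Tv = 5/2 = 2.500.

2.500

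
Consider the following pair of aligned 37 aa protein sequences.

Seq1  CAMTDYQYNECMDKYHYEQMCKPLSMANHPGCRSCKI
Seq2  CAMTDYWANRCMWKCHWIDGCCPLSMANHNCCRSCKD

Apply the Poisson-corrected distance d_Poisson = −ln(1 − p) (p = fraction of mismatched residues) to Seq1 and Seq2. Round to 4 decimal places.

0.4329

Differing sites — 7:Q/W; 8:Y/A; 10:E/R; 13:D/W; 15:Y/C; 17:Y/W; 18:E/I; 19:Q/D; 20:M/G; 22:K/C; 30:P/N; 31:G/C; 37:I/D.
p = 13/37 = 0.351351.
d = −ln(1 − 0.351351) = −ln(0.648649) = 0.4329.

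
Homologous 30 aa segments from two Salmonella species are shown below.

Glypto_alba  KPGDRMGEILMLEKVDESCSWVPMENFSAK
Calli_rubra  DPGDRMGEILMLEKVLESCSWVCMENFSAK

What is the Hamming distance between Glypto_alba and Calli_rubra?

3

The sequences differ at positions 1 (K/D), 16 (D/L), 23 (P/C).
That gives 3 mismatches out of 30 aligned sites, so the Hamming distance is 3.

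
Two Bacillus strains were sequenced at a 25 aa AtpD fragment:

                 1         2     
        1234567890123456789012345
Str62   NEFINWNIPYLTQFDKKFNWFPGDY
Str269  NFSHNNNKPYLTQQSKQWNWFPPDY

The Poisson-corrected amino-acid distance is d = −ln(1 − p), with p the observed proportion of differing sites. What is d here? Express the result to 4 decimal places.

0.5108

Differing sites — 2:E/F; 3:F/S; 4:I/H; 6:W/N; 8:I/K; 14:F/Q; 15:D/S; 17:K/Q; 18:F/W; 23:G/P.
p = 10/25 = 0.400000.
d = −ln(1 − 0.400000) = −ln(0.600000) = 0.5108.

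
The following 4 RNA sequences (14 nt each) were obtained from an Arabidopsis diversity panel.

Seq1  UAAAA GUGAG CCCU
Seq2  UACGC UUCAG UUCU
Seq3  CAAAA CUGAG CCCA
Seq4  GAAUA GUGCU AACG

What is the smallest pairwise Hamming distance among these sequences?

Pairwise Hamming distances:
  Seq1 vs Seq2: 7
  Seq1 vs Seq3: 3
  Seq1 vs Seq4: 7
  Seq2 vs Seq3: 9
  Seq2 vs Seq4: 11
  Seq3 vs Seq4: 8
The smallest is 3, between Seq1 and Seq3.

3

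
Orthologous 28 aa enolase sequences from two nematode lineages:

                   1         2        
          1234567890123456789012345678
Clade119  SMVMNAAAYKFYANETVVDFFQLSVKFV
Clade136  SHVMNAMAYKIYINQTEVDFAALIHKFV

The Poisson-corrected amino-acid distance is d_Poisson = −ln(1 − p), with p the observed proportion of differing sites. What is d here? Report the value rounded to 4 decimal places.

The sequences differ at positions 2 (M/H), 7 (A/M), 11 (F/I), 13 (A/I), 15 (E/Q), 17 (V/E), 21 (F/A), 22 (Q/A), 24 (S/I), 25 (V/H).
p = 10/28 = 0.357143.
d = −ln(1 − 0.357143) = −ln(0.642857) = 0.4418.

0.4418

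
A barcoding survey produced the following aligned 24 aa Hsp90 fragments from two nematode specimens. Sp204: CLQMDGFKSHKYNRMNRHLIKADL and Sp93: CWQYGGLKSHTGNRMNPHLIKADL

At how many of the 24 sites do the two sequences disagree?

The sequences differ at positions 2 (L/W), 4 (M/Y), 5 (D/G), 7 (F/L), 11 (K/T), 12 (Y/G), 17 (R/P).
That gives 7 mismatches out of 24 aligned sites, so the Hamming distance is 7.

7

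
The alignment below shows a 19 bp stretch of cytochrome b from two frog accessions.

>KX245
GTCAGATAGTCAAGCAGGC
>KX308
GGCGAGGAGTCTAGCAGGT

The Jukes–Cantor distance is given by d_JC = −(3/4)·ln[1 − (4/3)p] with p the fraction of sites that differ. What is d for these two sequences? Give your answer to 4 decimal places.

0.5068

Differing sites — 2:T/G; 4:A/G; 5:G/A; 6:A/G; 7:T/G; 12:A/T; 19:C/T.
p = 7/19 = 0.368421.
d = −0.75 · ln(1 − (4/3)·0.368421) = −0.75 · ln(0.508772) = −0.75 · (-0.675755) = 0.5068.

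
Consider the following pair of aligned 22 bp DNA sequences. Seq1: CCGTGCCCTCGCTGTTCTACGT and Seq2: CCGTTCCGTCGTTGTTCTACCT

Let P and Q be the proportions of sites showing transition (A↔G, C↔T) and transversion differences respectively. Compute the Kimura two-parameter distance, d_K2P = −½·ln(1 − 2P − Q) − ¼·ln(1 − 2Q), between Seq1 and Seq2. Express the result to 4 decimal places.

0.2085

Mismatches occur at site 5 (G→T, transversion), site 8 (C→G, transversion), site 12 (C→T, transition), site 21 (G→C, transversion).
Of the 4 differences, 1 transition and 3 transversions over 22 sites: P = 1/22 = 0.045455, Q = 3/22 = 0.136364.
d = −0.5·ln(0.772726) − 0.25·ln(0.727272) = −0.5·(-0.257831) − 0.25·(-0.318455) = 0.2085.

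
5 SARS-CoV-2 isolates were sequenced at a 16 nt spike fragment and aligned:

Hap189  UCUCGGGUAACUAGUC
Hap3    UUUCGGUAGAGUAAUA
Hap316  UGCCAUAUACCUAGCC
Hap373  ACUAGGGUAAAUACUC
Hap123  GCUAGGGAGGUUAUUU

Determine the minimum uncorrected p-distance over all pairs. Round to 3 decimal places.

0.250

Pairwise Hamming distances:
  Hap189 vs Hap3: 7
  Hap189 vs Hap316: 7
  Hap189 vs Hap373: 4
  Hap189 vs Hap123: 8
  Hap3 vs Hap316: 12
  Hap3 vs Hap373: 9
  Hap3 vs Hap123: 8
  Hap316 vs Hap373: 11
  Hap316 vs Hap123: 14
  Hap373 vs Hap123: 7
The smallest is 4 mismatches, between Hap189 and Hap373; p = 4/16 = 0.250.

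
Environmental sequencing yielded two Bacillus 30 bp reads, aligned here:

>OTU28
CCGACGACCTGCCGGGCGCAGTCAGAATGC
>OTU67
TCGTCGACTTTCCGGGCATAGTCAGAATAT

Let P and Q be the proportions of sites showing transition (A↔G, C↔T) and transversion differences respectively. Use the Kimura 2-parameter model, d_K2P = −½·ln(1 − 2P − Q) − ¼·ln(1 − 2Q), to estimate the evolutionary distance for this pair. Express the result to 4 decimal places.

0.3501

Differing sites — 1:C/T (Ti); 4:A/T (Tv); 9:C/T (Ti); 11:G/T (Tv); 18:G/A (Ti); 19:C/T (Ti); 29:G/A (Ti); 30:C/T (Ti).
Of the 8 differences, 6 transitions and 2 transversions over 30 sites: P = 6/30 = 0.200000, Q = 2/30 = 0.066667.
d = −0.5·ln(0.533333) − 0.25·ln(0.866666) = −0.5·(-0.628609) − 0.25·(-0.143102) = 0.3501.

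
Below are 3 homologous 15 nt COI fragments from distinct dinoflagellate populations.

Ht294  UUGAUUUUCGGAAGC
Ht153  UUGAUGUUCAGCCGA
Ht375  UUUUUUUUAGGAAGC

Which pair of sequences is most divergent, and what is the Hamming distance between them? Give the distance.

8

Pairwise Hamming distances:
  Ht294 vs Ht153: 5
  Ht294 vs Ht375: 3
  Ht153 vs Ht375: 8
The largest is 8, between Ht153 and Ht375.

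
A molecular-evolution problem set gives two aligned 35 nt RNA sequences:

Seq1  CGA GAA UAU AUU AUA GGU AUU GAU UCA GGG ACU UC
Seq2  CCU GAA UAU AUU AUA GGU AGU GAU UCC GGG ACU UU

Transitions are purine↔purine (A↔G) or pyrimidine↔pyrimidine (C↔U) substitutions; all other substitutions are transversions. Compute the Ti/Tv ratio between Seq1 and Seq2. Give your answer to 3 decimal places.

The sequences differ at positions 2 (G/C, transversion), 3 (A/U, transversion), 20 (U/G, transversion), 27 (A/C, transversion), 35 (C/U, transition).
Of the 5 differences, 1 transition and 4 transversions, so Ti/Tv = 1/4 = 0.250.

0.250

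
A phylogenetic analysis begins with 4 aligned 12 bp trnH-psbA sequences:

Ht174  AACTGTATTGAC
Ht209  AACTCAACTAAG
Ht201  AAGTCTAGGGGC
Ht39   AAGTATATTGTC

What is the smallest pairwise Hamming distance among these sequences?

3

Pairwise Hamming distances:
  Ht174 vs Ht209: 5
  Ht174 vs Ht201: 5
  Ht174 vs Ht39: 3
  Ht209 vs Ht201: 7
  Ht209 vs Ht39: 7
  Ht201 vs Ht39: 4
The smallest is 3, between Ht174 and Ht39.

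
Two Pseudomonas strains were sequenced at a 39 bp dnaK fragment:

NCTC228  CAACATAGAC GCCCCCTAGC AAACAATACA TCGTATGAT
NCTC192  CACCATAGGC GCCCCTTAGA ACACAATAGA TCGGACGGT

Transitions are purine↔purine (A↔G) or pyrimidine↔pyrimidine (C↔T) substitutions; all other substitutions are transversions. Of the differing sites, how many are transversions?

Mismatches occur at site 3 (A↔C, transversion), site 9 (A↔G, transition), site 16 (C↔T, transition), site 20 (C↔A, transversion), site 22 (A↔C, transversion), site 29 (C↔G, transversion), site 34 (T↔G, transversion), site 36 (T↔C, transition), site 38 (A↔G, transition).
Of the 9 differences, 4 transitions and 5 transversions, so the answer is 5.

5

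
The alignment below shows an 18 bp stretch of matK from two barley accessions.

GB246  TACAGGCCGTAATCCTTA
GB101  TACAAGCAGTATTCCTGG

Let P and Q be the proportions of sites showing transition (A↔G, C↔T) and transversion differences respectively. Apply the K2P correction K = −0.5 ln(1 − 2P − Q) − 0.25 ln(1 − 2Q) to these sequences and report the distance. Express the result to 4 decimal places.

Differing sites — 5:G/A (Ti); 8:C/A (Tv); 12:A/T (Tv); 17:T/G (Tv); 18:A/G (Ti).
Of the 5 differences, 2 transitions and 3 transversions over 18 sites: P = 2/18 = 0.111111, Q = 3/18 = 0.166667.
d = −0.5·ln(0.611111) − 0.25·ln(0.666666) = −0.5·(-0.492477) − 0.25·(-0.405466) = 0.3476.

0.3476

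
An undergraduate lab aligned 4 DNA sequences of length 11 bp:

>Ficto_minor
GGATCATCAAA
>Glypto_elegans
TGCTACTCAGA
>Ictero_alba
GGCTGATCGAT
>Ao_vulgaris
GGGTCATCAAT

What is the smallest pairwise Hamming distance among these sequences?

2

Pairwise Hamming distances:
  Ficto_minor vs Glypto_elegans: 5
  Ficto_minor vs Ictero_alba: 4
  Ficto_minor vs Ao_vulgaris: 2
  Glypto_elegans vs Ictero_alba: 6
  Glypto_elegans vs Ao_vulgaris: 6
  Ictero_alba vs Ao_vulgaris: 3
The smallest is 2, between Ficto_minor and Ao_vulgaris.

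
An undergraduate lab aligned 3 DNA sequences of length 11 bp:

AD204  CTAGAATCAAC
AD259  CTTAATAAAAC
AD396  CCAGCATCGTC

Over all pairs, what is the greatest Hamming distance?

Pairwise Hamming distances:
  AD204 vs AD259: 5
  AD204 vs AD396: 4
  AD259 vs AD396: 9
The largest is 9, between AD259 and AD396.

9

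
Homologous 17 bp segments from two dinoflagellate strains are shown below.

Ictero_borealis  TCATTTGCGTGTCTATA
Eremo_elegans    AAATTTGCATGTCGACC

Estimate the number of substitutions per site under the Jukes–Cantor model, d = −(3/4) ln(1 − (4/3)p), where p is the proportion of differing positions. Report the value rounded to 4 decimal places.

Mismatches occur at site 1 (T↔A), site 2 (C↔A), site 9 (G↔A), site 14 (T↔G), site 16 (T↔C), site 17 (A↔C).
p = 6/17 = 0.352941.
d = −0.75 · ln(1 − (4/3)·0.352941) = −0.75 · ln(0.529412) = −0.75 · (-0.635988) = 0.4770.

0.4770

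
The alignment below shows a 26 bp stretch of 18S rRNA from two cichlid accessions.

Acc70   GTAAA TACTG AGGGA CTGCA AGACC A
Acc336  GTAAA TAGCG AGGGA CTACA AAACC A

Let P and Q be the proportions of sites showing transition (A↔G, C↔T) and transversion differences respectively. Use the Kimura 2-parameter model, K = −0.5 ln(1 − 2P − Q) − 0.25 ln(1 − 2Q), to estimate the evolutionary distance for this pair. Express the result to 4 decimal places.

0.1768

The sequences differ at positions 8 (C/G, transversion), 9 (T/C, transition), 18 (G/A, transition), 22 (G/A, transition).
Of the 4 differences, 3 transitions and 1 transversion over 26 sites: P = 3/26 = 0.115385, Q = 1/26 = 0.038462.
d = −0.5·ln(0.730768) − 0.25·ln(0.923076) = −0.5·(-0.313659) − 0.25·(-0.080044) = 0.1768.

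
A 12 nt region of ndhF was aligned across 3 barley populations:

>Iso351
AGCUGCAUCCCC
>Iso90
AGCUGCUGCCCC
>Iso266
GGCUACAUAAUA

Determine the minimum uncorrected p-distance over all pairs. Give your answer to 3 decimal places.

0.167

Pairwise Hamming distances:
  Iso351 vs Iso90: 2
  Iso351 vs Iso266: 6
  Iso90 vs Iso266: 8
The smallest is 2 mismatches, between Iso351 and Iso90; p = 2/12 = 0.167.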